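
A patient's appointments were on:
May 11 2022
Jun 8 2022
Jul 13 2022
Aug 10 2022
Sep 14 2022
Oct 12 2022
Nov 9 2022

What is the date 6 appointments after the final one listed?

All dates are Wednesdays, 28, 35, 28, 35, 28, 28 days apart.
Specifically, the 2nd Wednesday of each month.
2nd Wednesday of December 2022: Dec 14 2022.
2nd Wednesday of January 2023: Jan 11 2023.
2nd Wednesday of February 2023: Feb 8 2023.
March 2023 — 2nd Wednesday is Mar 8 2023.
April 2023 — 2nd Wednesday is Apr 12 2023.
May 2023 — 2nd Wednesday is May 10 2023.

May 10 2023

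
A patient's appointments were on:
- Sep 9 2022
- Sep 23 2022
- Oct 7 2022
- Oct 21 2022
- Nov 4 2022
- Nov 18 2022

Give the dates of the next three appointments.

Dec 2 2022, Dec 16 2022, Dec 30 2022

Gaps between consecutive events: 14, 14, 14, 14, 14 days — a constant 14-day interval.
Nov 18 2022 + 14 days = Dec 2 2022.
Dec 2 2022 + 14 days = Dec 16 2022.
Dec 16 2022 + 14 days = Dec 30 2022.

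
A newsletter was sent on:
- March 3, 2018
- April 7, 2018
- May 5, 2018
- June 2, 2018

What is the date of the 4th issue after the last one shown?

October 6, 2018

All dates are Saturdays, 35, 28, 28 days apart.
Specifically, the 1st Saturday of each month.
1st Saturday of July 2018: July 7, 2018.
1st Saturday of August 2018: August 4, 2018.
1st Saturday of September 2018: September 1, 2018.
October 2018 — 1st Saturday is October 6, 2018.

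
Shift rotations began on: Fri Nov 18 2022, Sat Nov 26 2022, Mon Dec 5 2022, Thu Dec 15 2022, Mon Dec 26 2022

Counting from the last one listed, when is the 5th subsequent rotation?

Mon Mar 6 2023

Gaps: 8, 9, 10, 11 days — each gap is 1 larger than the previous one.
Next gap: 12 days. Mon Dec 26 2022 + 12 days = Sat Jan 7 2023.
Next gap: 13 days. Sat Jan 7 2023 + 13 days = Fri Jan 20 2023.
Next gap: 14 days. Fri Jan 20 2023 + 14 days = Fri Feb 3 2023.
Next gap: 15 days. Fri Feb 3 2023 + 15 days = Sat Feb 18 2023.
Next gap: 16 days. Sat Feb 18 2023 + 16 days = Mon Mar 6 2023.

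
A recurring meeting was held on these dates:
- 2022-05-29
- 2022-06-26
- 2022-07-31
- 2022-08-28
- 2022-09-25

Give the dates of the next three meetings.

2022-10-30, 2022-11-27, 2022-12-25

Every date is a Sunday; gaps 28, 35, 28, 28 days.
Each is the last Sunday of its month (at least one falls on the 29th or later, ruling out '4th Sunday').
October 2022 ends with Sunday 2022-10-30.
November 2022 ends with Sunday 2022-11-27.
December 2022 ends with Sunday 2022-12-25.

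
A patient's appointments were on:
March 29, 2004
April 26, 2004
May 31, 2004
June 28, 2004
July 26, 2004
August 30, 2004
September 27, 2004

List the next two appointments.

October 25, 2004; November 29, 2004

These are Mondays with 28, 35, 28, 28, 35, 28-day gaps.
Each is the final Monday of its month — March 29, 2004 is past the 28th, so '4th Monday' doesn't fit.
Last Monday of October 2004: October 25, 2004.
Last Monday of November 2004: November 29, 2004.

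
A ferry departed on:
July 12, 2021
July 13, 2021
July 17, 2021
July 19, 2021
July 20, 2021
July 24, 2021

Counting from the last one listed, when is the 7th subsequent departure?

The gap pattern 1, 4, 2, 1, 4 repeats every 3 events.
These are the Mondays, Tuesdays and Saturdays of each week.
The following Monday is July 26, 2021.
The following Tuesday is July 27, 2021.
Next Saturday: July 31, 2021.
Next Monday: August 2, 2021.
Next Tuesday: August 3, 2021.
The following Saturday is August 7, 2021.
The following Monday is August 9, 2021.

August 9, 2021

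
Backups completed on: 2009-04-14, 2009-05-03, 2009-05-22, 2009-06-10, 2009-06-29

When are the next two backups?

2009-07-18, 2009-08-06

Gaps between consecutive events: 19, 19, 19, 19 days — a constant 19-day interval.
2009-06-29 + 19 days = 2009-07-18.
2009-07-18 + 19 days = 2009-08-06.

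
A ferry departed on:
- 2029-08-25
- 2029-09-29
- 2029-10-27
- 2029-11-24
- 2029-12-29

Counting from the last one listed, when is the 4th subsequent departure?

All Saturdays; the gaps (35, 28, 28, 35) vary with month length.
This is the last Saturday of each month.
January 2030 ends with Saturday 2030-01-26.
February 2030 ends with Saturday 2030-02-23.
March 2030 ends with Saturday 2030-03-30.
April 2030 ends with Saturday 2030-04-27.

2030-04-27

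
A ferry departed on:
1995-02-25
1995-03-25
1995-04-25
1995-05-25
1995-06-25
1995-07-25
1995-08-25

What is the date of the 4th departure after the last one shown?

Gaps: 28, 31, 30, 31, 30, 31 days — not constant. Every event is on the 25th of the month.
Pattern: the 25th of each month.
September 1995: 1995-09-25.
October 1995: 1995-10-25.
November 1995: 1995-11-25.
December 1995: 1995-12-25.

1995-12-25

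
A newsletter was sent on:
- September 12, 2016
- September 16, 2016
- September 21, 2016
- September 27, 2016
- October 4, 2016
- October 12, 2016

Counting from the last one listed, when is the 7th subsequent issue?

Intervals are 4, 5, 6, 7, 8 days — an arithmetic progression with common difference 1.
Next gap: 9 days. October 12, 2016 + 9 days = October 21, 2016.
Next gap: 10 days. October 21, 2016 + 10 days = October 31, 2016.
Next gap: 11 days. October 31, 2016 + 11 days = November 11, 2016.
Next gap: 12 days. November 11, 2016 + 12 days = November 23, 2016.
Next gap: 13 days. November 23, 2016 + 13 days = December 6, 2016.
Next gap: 14 days. December 6, 2016 + 14 days = December 20, 2016.
Next gap: 15 days. December 20, 2016 + 15 days = January 4, 2017.

January 4, 2017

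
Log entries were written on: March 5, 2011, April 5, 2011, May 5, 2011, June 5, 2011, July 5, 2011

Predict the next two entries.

August 5, 2011; September 5, 2011

The day-of-month is always 5 (31, 30, 31, 30 days between events).
So this recurs on the 5th of each month.
Next: August 2011 → August 5, 2011.
September 2011: September 5, 2011.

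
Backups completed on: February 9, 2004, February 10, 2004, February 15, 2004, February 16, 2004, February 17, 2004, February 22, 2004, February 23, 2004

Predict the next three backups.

The gap pattern 1, 5, 1, 1, 5, 1 repeats every 3 events.
These are the Mondays, Tuesdays and Sundays of each week.
The following Tuesday is February 24, 2004.
Next Sunday: February 29, 2004.
Next Monday: March 1, 2004.

February 24, 2004; February 29, 2004; March 1, 2004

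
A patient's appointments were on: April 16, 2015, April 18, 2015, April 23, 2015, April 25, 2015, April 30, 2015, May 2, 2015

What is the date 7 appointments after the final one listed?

May 28, 2015

Gaps: 2, 5, 2, 5, 2 days — not constant, but cyclic with period 2.
The events fall on every Thursday and Saturday.
The following Thursday is May 7, 2015.
The following Saturday is May 9, 2015.
The following Thursday is May 14, 2015.
The following Saturday is May 16, 2015.
Next Thursday: May 21, 2015.
The following Saturday is May 23, 2015.
Next Thursday: May 28, 2015.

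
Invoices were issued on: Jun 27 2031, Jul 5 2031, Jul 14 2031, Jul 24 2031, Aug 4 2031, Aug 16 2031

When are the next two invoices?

Aug 29 2031, Sep 12 2031

Intervals are 8, 9, 10, 11, 12 days — an arithmetic progression with common difference 1.
Next gap: 13 days. Aug 16 2031 + 13 days = Aug 29 2031.
Next gap: 14 days. Aug 29 2031 + 14 days = Sep 12 2031.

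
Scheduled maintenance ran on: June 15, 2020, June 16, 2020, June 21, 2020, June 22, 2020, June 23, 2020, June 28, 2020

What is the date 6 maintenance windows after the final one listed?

The gap pattern 1, 5, 1, 1, 5 repeats every 3 events.
These are the Mondays, Tuesdays and Sundays of each week.
Next Monday: June 29, 2020.
Next Tuesday: June 30, 2020.
Next Sunday: July 5, 2020.
The following Monday is July 6, 2020.
The following Tuesday is July 7, 2020.
Next Sunday: July 12, 2020.

July 12, 2020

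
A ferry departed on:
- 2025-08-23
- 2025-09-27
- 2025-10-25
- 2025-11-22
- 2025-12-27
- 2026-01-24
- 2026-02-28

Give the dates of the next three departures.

2026-03-28, 2026-04-25, 2026-05-23

These are Saturdays at 28- or 35-day spacing (35, 28, 28, 35, 28, 35).
The pattern: 4th Saturday of the month.
March 2026 — 4th Saturday is 2026-03-28.
4th Saturday of April 2026: 2026-04-25.
May 2026 — 4th Saturday is 2026-05-23.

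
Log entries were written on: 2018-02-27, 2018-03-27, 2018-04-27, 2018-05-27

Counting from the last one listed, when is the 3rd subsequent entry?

The day-of-month is always 27 (28, 31, 30 days between events).
So this recurs on the 27th of each month.
Next: June 2018 → 2018-06-27.
July 2018: 2018-07-27.
August 2018: 2018-08-27.

2018-08-27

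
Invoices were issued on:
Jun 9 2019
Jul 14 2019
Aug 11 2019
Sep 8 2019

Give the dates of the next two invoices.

These are Sundays at 28- or 35-day spacing (35, 28, 28).
The pattern: 2nd Sunday of the month.
October 2019 — 2nd Sunday is Oct 13 2019.
November 2019 — 2nd Sunday is Nov 10 2019.

Oct 13 2019, Nov 10 2019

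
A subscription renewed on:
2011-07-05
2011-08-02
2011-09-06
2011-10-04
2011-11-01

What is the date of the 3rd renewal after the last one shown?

2012-02-07

All dates are Tuesdays, 28, 35, 28, 28 days apart.
Specifically, the 1st Tuesday of each month.
1st Tuesday of December 2011: 2011-12-06.
January 2012 — 1st Tuesday is 2012-01-03.
February 2012 — 1st Tuesday is 2012-02-07.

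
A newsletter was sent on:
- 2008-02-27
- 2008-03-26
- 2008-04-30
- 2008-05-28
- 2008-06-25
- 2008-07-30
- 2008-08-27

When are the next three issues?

These are Wednesdays with 28, 35, 28, 28, 35, 28-day gaps.
Each is the final Wednesday of its month — 2008-04-30 is past the 28th, so '4th Wednesday' doesn't fit.
Last Wednesday of September 2008: 2008-09-24.
Last Wednesday of October 2008: 2008-10-29.
Last Wednesday of November 2008: 2008-11-26.

2008-09-24, 2008-10-29, 2008-11-26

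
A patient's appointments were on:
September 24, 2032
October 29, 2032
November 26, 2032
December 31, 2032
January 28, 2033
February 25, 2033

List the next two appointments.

Every date is a Friday; gaps 35, 28, 35, 28, 28 days.
Each is the last Friday of its month (at least one falls on the 29th or later, ruling out '4th Friday').
Last Friday of March 2033: March 25, 2033.
Last Friday of April 2033: April 29, 2033.

March 25, 2033; April 29, 2033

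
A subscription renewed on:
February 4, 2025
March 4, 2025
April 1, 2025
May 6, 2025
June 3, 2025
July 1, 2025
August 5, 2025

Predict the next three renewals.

Gaps: 28, 28, 35, 28, 28, 35 days — a mix of 28 and 35. Every date is a Tuesday.
Each is the 1st Tuesday of its month.
September 2025 — 1st Tuesday is September 2, 2025.
October 2025 — 1st Tuesday is October 7, 2025.
November 2025 — 1st Tuesday is November 4, 2025.

September 2, 2025; October 7, 2025; November 4, 2025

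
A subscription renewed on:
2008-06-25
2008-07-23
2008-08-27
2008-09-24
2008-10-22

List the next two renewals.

Gaps: 28, 35, 28, 28 days — a mix of 28 and 35. Every date is a Wednesday.
Each is the 4th Wednesday of its month.
November 2008 — 4th Wednesday is 2008-11-26.
4th Wednesday of December 2008: 2008-12-24.

2008-11-26, 2008-12-24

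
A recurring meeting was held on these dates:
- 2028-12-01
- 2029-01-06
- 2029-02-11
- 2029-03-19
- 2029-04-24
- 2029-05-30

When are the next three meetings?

2029-07-05, 2029-08-10, 2029-09-15

The spacing is 36, 36, 36, 36, 36 days — always 36 days.
2029-05-30 + 36 days = 2029-07-05.
2029-07-05 + 36 days = 2029-08-10.
2029-08-10 + 36 days = 2029-09-15.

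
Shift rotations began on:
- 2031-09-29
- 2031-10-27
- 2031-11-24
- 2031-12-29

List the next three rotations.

All Mondays; the gaps (28, 28, 35) vary with month length.
This is the last Monday of each month.
Last Monday of January 2032: 2032-01-26.
February 2032 ends with Monday 2032-02-23.
March 2032 ends with Monday 2032-03-29.

2032-01-26, 2032-02-23, 2032-03-29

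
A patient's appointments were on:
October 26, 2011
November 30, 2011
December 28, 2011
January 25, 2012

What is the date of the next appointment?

These are Wednesdays with 35, 28, 28-day gaps.
Each is the final Wednesday of its month — November 30, 2011 is past the 28th, so '4th Wednesday' doesn't fit.
Last Wednesday of February 2012: February 29, 2012.

February 29, 2012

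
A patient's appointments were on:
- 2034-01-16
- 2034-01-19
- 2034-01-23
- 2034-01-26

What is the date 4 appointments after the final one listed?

Gaps: 3, 4, 3 days — not constant, but cyclic with period 2.
The events fall on every Monday and Thursday.
Next Monday: 2034-01-30.
The following Thursday is 2034-02-02.
Next Monday: 2034-02-06.
Next Thursday: 2034-02-09.

2034-02-09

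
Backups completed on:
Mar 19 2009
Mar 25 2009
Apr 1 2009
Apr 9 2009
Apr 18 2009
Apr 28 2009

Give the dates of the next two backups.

May 9 2009, May 21 2009

Gaps: 6, 7, 8, 9, 10 days — each gap is 1 larger than the previous one.
Next gap: 11 days. Apr 28 2009 + 11 days = May 9 2009.
Next gap: 12 days. May 9 2009 + 12 days = May 21 2009.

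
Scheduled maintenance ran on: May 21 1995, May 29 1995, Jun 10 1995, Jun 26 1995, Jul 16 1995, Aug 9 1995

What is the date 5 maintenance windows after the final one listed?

Feb 5 1996

Intervals are 8, 12, 16, 20, 24 days — an arithmetic progression with common difference 4.
Next gap: 28 days. Aug 9 1995 + 28 days = Sep 6 1995.
Next gap: 32 days. Sep 6 1995 + 32 days = Oct 8 1995.
Next gap: 36 days. Oct 8 1995 + 36 days = Nov 13 1995.
Next gap: 40 days. Nov 13 1995 + 40 days = Dec 23 1995.
Next gap: 44 days. Dec 23 1995 + 44 days = Feb 5 1996.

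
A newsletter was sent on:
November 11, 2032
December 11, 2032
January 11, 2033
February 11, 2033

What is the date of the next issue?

The day-of-month is always 11 (30, 31, 31 days between events).
So this recurs on the 11th of each month.
March 2033: March 11, 2033.

March 11, 2033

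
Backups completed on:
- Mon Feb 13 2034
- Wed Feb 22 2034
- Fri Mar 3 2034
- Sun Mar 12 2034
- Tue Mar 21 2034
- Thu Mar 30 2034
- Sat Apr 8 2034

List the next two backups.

Gaps between consecutive events: 9, 9, 9, 9, 9, 9 days — a constant 9-day interval.
Sat Apr 8 2034 + 9 days = Mon Apr 17 2034.
Mon Apr 17 2034 + 9 days = Wed Apr 26 2034.

Mon Apr 17 2034, Wed Apr 26 2034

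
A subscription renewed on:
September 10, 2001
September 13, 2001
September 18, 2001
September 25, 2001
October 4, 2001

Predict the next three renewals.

October 15, 2001; October 28, 2001; November 12, 2001

The spacing grows by 2 each time: 3, 5, 7, 9 days.
Next gap: 11 days. October 4, 2001 + 11 days = October 15, 2001.
Next gap: 13 days. October 15, 2001 + 13 days = October 28, 2001.
Next gap: 15 days. October 28, 2001 + 15 days = November 12, 2001.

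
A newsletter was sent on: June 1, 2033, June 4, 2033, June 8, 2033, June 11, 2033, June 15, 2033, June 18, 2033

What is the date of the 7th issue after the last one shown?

The gap pattern 3, 4, 3, 4, 3 repeats every 2 events.
These are the Wednesdays and Saturdays of each week.
Next Wednesday: June 22, 2033.
Next Saturday: June 25, 2033.
The following Wednesday is June 29, 2033.
Next Saturday: July 2, 2033.
The following Wednesday is July 6, 2033.
Next Saturday: July 9, 2033.
The following Wednesday is July 13, 2033.

July 13, 2033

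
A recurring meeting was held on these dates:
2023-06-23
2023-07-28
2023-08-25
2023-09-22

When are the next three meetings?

These are Fridays at 28- or 35-day spacing (35, 28, 28).
The pattern: 4th Friday of the month.
October 2023 — 4th Friday is 2023-10-27.
4th Friday of November 2023: 2023-11-24.
4th Friday of December 2023: 2023-12-22.

2023-10-27, 2023-11-24, 2023-12-22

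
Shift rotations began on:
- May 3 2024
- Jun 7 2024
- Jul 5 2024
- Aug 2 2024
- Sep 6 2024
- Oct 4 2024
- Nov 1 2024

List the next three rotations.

Dec 6 2024, Jan 3 2025, Feb 7 2025

All dates are Fridays, 35, 28, 28, 35, 28, 28 days apart.
Specifically, the 1st Friday of each month.
December 2024 — 1st Friday is Dec 6 2024.
January 2025 — 1st Friday is Jan 3 2025.
February 2025 — 1st Friday is Feb 7 2025.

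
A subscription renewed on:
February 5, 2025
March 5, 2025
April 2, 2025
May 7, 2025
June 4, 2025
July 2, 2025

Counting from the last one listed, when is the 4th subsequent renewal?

All dates are Wednesdays, 28, 28, 35, 28, 28 days apart.
Specifically, the 1st Wednesday of each month.
August 2025 — 1st Wednesday is August 6, 2025.
1st Wednesday of September 2025: September 3, 2025.
October 2025 — 1st Wednesday is October 1, 2025.
November 2025 — 1st Wednesday is November 5, 2025.

November 5, 2025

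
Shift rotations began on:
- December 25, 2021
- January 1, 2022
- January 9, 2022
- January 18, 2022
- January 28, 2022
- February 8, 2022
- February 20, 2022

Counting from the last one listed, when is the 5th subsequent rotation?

Intervals are 7, 8, 9, 10, 11, 12 days — an arithmetic progression with common difference 1.
Next gap: 13 days. February 20, 2022 + 13 days = March 5, 2022.
Next gap: 14 days. March 5, 2022 + 14 days = March 19, 2022.
Next gap: 15 days. March 19, 2022 + 15 days = April 3, 2022.
Next gap: 16 days. April 3, 2022 + 16 days = April 19, 2022.
Next gap: 17 days. April 19, 2022 + 17 days = May 6, 2022.

May 6, 2022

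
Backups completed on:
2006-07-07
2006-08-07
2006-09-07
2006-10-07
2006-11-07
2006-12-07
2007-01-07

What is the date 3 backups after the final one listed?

2007-04-07

Each date is the 7th; the gaps (31, 31, 30, 31, 30, 31) track the month lengths.
The rule is the 7th of each month.
February 2007: 2007-02-07.
Next: March 2007 → 2007-03-07.
Next: April 2007 → 2007-04-07.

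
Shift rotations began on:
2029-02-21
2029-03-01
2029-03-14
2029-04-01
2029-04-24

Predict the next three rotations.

Intervals are 8, 13, 18, 23 days — an arithmetic progression with common difference 5.
Next gap: 28 days. 2029-04-24 + 28 days = 2029-05-22.
Next gap: 33 days. 2029-05-22 + 33 days = 2029-06-24.
Next gap: 38 days. 2029-06-24 + 38 days = 2029-08-01.

2029-05-22, 2029-06-24, 2029-08-01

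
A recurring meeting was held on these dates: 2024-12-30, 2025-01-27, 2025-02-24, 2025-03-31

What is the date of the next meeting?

2025-04-28

These are Mondays with 28, 28, 35-day gaps.
Each is the final Monday of its month — 2024-12-30 is past the 28th, so '4th Monday' doesn't fit.
Last Monday of April 2025: 2025-04-28.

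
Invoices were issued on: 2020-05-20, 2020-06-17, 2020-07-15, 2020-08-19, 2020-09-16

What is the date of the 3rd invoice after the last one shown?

2020-12-16

All dates are Wednesdays, 28, 28, 35, 28 days apart.
Specifically, the 3rd Wednesday of each month.
October 2020 — 3rd Wednesday is 2020-10-21.
November 2020 — 3rd Wednesday is 2020-11-18.
December 2020 — 3rd Wednesday is 2020-12-16.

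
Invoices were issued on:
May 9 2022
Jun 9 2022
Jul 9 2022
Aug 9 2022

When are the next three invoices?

Sep 9 2022, Oct 9 2022, Nov 9 2022

Each date is the 9th; the gaps (31, 30, 31) track the month lengths.
The rule is the 9th of each month.
Next: September 2022 → Sep 9 2022.
Next: October 2022 → Oct 9 2022.
Next: November 2022 → Nov 9 2022.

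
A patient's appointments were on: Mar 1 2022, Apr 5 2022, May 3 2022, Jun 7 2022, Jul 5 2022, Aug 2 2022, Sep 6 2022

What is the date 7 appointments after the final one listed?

Apr 4 2023

All dates are Tuesdays, 35, 28, 35, 28, 28, 35 days apart.
Specifically, the 1st Tuesday of each month.
1st Tuesday of October 2022: Oct 4 2022.
November 2022 — 1st Tuesday is Nov 1 2022.
December 2022 — 1st Tuesday is Dec 6 2022.
1st Tuesday of January 2023: Jan 3 2023.
1st Tuesday of February 2023: Feb 7 2023.
March 2023 — 1st Tuesday is Mar 7 2023.
April 2023 — 1st Tuesday is Apr 4 2023.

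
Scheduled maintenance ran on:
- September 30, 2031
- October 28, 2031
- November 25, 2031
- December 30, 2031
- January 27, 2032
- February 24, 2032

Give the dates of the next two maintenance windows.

These are Tuesdays with 28, 28, 35, 28, 28-day gaps.
Each is the final Tuesday of its month — September 30, 2031 is past the 28th, so '4th Tuesday' doesn't fit.
Last Tuesday of March 2032: March 30, 2032.
April 2032 ends with Tuesday April 27, 2032.

March 30, 2032; April 27, 2032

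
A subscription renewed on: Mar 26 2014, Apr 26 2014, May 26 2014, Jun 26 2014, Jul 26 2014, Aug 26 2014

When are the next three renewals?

Gaps: 31, 30, 31, 30, 31 days — not constant. Every event is on the 26th of the month.
Pattern: the 26th of each month.
Next: September 2014 → Sep 26 2014.
Next: October 2014 → Oct 26 2014.
Next: November 2014 → Nov 26 2014.

Sep 26 2014, Oct 26 2014, Nov 26 2014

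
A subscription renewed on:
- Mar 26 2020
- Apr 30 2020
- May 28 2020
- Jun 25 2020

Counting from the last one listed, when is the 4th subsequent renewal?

Every date is a Thursday; gaps 35, 28, 28 days.
Each is the last Thursday of its month (at least one falls on the 29th or later, ruling out '4th Thursday').
July 2020 ends with Thursday Jul 30 2020.
August 2020 ends with Thursday Aug 27 2020.
Last Thursday of September 2020: Sep 24 2020.
October 2020 ends with Thursday Oct 29 2020.

Oct 29 2020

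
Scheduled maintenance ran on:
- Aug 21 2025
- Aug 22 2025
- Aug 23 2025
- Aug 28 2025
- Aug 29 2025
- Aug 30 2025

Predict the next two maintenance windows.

Sep 4 2025, Sep 5 2025

The gap pattern 1, 1, 5, 1, 1 repeats every 3 events.
These are the Thursdays, Fridays and Saturdays of each week.
The following Thursday is Sep 4 2025.
The following Friday is Sep 5 2025.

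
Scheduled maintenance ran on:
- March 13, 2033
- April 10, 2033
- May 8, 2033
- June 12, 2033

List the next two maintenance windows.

These are Sundays at 28- or 35-day spacing (28, 28, 35).
The pattern: 2nd Sunday of the month.
July 2033 — 2nd Sunday is July 10, 2033.
August 2033 — 2nd Sunday is August 14, 2033.

July 10, 2033; August 14, 2033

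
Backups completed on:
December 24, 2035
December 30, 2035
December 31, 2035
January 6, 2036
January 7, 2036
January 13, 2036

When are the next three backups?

Gaps: 6, 1, 6, 1, 6 days — not constant, but cyclic with period 2.
The events fall on every Monday and Sunday.
Next Monday: January 14, 2036.
Next Sunday: January 20, 2036.
The following Monday is January 21, 2036.

January 14, 2036; January 20, 2036; January 21, 2036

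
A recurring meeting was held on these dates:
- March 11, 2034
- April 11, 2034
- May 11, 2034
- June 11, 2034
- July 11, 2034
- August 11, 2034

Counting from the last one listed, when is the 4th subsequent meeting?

December 11, 2034

Each date is the 11th; the gaps (31, 30, 31, 30, 31) track the month lengths.
The rule is the 11th of each month.
Next: September 2034 → September 11, 2034.
Next: October 2034 → October 11, 2034.
Next: November 2034 → November 11, 2034.
Next: December 2034 → December 11, 2034.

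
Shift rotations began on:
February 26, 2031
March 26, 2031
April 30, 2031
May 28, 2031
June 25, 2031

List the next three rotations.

July 30, 2031; August 27, 2031; September 24, 2031

All Wednesdays; the gaps (28, 35, 28, 28) vary with month length.
This is the last Wednesday of each month.
Last Wednesday of July 2031: July 30, 2031.
August 2031 ends with Wednesday August 27, 2031.
September 2031 ends with Wednesday September 24, 2031.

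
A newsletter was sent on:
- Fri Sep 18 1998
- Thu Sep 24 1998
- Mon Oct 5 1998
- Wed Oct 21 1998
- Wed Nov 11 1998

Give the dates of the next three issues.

Gaps: 6, 11, 16, 21 days — each gap is 5 larger than the previous one.
Next gap: 26 days. Wed Nov 11 1998 + 26 days = Mon Dec 7 1998.
Next gap: 31 days. Mon Dec 7 1998 + 31 days = Thu Jan 7 1999.
Next gap: 36 days. Thu Jan 7 1999 + 36 days = Fri Feb 12 1999.

Mon Dec 7 1998, Thu Jan 7 1999, Fri Feb 12 1999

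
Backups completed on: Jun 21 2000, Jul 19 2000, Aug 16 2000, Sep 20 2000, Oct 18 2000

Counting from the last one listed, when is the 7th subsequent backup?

These are Wednesdays at 28- or 35-day spacing (28, 28, 35, 28).
The pattern: 3rd Wednesday of the month.
November 2000 — 3rd Wednesday is Nov 15 2000.
3rd Wednesday of December 2000: Dec 20 2000.
January 2001 — 3rd Wednesday is Jan 17 2001.
3rd Wednesday of February 2001: Feb 21 2001.
3rd Wednesday of March 2001: Mar 21 2001.
3rd Wednesday of April 2001: Apr 18 2001.
May 2001 — 3rd Wednesday is May 16 2001.

May 16 2001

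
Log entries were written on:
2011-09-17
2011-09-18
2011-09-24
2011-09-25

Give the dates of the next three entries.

The gap pattern 1, 6, 1 repeats every 2 events.
These are the Saturdays and Sundays of each week.
Next Saturday: 2011-10-01.
Next Sunday: 2011-10-02.
Next Saturday: 2011-10-08.

2011-10-01, 2011-10-02, 2011-10-08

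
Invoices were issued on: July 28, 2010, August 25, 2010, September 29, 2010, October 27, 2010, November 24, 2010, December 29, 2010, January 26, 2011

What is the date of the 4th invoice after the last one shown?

May 25, 2011

Every date is a Wednesday; gaps 28, 35, 28, 28, 35, 28 days.
Each is the last Wednesday of its month (at least one falls on the 29th or later, ruling out '4th Wednesday').
Last Wednesday of February 2011: February 23, 2011.
Last Wednesday of March 2011: March 30, 2011.
Last Wednesday of April 2011: April 27, 2011.
Last Wednesday of May 2011: May 25, 2011.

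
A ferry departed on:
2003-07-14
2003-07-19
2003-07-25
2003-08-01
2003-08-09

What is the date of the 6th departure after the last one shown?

2003-10-17

The spacing grows by 1 each time: 5, 6, 7, 8 days.
Next gap: 9 days. 2003-08-09 + 9 days = 2003-08-18.
Next gap: 10 days. 2003-08-18 + 10 days = 2003-08-28.
Next gap: 11 days. 2003-08-28 + 11 days = 2003-09-08.
Next gap: 12 days. 2003-09-08 + 12 days = 2003-09-20.
Next gap: 13 days. 2003-09-20 + 13 days = 2003-10-03.
Next gap: 14 days. 2003-10-03 + 14 days = 2003-10-17.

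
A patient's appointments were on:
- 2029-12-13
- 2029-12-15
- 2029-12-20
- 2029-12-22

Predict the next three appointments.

2029-12-27, 2029-12-29, 2030-01-03

The gap pattern 2, 5, 2 repeats every 2 events.
These are the Thursdays and Saturdays of each week.
Next Thursday: 2029-12-27.
The following Saturday is 2029-12-29.
The following Thursday is 2030-01-03.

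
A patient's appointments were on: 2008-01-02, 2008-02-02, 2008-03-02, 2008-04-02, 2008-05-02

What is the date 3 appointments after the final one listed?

The day-of-month is always 2 (31, 29, 31, 30 days between events).
So this recurs on the 2nd of each month.
Next: June 2008 → 2008-06-02.
July 2008: 2008-07-02.
August 2008: 2008-08-02.

2008-08-02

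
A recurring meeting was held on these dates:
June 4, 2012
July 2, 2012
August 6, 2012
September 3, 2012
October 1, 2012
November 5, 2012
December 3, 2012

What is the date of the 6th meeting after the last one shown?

These are Mondays at 28- or 35-day spacing (28, 35, 28, 28, 35, 28).
The pattern: 1st Monday of the month.
January 2013 — 1st Monday is January 7, 2013.
1st Monday of February 2013: February 4, 2013.
March 2013 — 1st Monday is March 4, 2013.
April 2013 — 1st Monday is April 1, 2013.
May 2013 — 1st Monday is May 6, 2013.
1st Monday of June 2013: June 3, 2013.

June 3, 2013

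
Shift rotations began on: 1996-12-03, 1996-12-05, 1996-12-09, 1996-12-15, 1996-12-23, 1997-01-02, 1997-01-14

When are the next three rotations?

Intervals are 2, 4, 6, 8, 10, 12 days — an arithmetic progression with common difference 2.
Next gap: 14 days. 1997-01-14 + 14 days = 1997-01-28.
Next gap: 16 days. 1997-01-28 + 16 days = 1997-02-13.
Next gap: 18 days. 1997-02-13 + 18 days = 1997-03-03.

1997-01-28, 1997-02-13, 1997-03-03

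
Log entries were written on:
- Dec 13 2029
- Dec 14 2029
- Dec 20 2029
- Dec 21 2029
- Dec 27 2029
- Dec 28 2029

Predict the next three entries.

Jan 3 2030, Jan 4 2030, Jan 10 2030

The gap pattern 1, 6, 1, 6, 1 repeats every 2 events.
These are the Thursdays and Fridays of each week.
Next Thursday: Jan 3 2030.
The following Friday is Jan 4 2030.
The following Thursday is Jan 10 2030.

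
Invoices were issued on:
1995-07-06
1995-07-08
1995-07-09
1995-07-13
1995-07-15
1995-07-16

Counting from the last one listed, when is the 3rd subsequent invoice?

The gap pattern 2, 1, 4, 2, 1 repeats every 3 events.
These are the Thursdays, Saturdays and Sundays of each week.
The following Thursday is 1995-07-20.
Next Saturday: 1995-07-22.
Next Sunday: 1995-07-23.

1995-07-23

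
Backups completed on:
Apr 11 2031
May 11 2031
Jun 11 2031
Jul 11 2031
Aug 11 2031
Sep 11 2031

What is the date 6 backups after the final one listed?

Mar 11 2032

Gaps: 30, 31, 30, 31, 31 days — not constant. Every event is on the 11th of the month.
Pattern: the 11th of each month.
October 2031: Oct 11 2031.
Next: November 2031 → Nov 11 2031.
December 2031: Dec 11 2031.
January 2032: Jan 11 2032.
Next: February 2032 → Feb 11 2032.
Next: March 2032 → Mar 11 2032.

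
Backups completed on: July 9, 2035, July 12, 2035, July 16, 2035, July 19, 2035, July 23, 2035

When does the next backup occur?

Every event lands on a Monday or Thursday (gaps cycle 3, 4, 3, 4).
So the schedule is: every Monday and Thursday.
The following Thursday is July 26, 2035.

July 26, 2035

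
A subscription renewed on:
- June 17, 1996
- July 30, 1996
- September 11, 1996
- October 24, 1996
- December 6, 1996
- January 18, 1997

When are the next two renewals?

Every event comes 43 days after the last (43, 43, 43, 43, 43).
January 18, 1997 + 43 days = March 2, 1997.
March 2, 1997 + 43 days = April 14, 1997.

March 2, 1997; April 14, 1997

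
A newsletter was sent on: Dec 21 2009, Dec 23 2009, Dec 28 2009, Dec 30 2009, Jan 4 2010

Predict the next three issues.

Jan 6 2010, Jan 11 2010, Jan 13 2010

Gaps: 2, 5, 2, 5 days — not constant, but cyclic with period 2.
The events fall on every Monday and Wednesday.
The following Wednesday is Jan 6 2010.
Next Monday: Jan 11 2010.
The following Wednesday is Jan 13 2010.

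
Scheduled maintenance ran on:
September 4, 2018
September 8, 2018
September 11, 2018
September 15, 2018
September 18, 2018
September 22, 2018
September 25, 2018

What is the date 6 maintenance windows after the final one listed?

Gaps: 4, 3, 4, 3, 4, 3 days — not constant, but cyclic with period 2.
The events fall on every Tuesday and Saturday.
Next Saturday: September 29, 2018.
The following Tuesday is October 2, 2018.
The following Saturday is October 6, 2018.
The following Tuesday is October 9, 2018.
The following Saturday is October 13, 2018.
The following Tuesday is October 16, 2018.

October 16, 2018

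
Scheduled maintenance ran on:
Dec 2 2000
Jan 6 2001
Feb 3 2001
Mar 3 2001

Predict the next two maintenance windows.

Gaps: 35, 28, 28 days — a mix of 28 and 35. Every date is a Saturday.
Each is the 1st Saturday of its month.
1st Saturday of April 2001: Apr 7 2001.
1st Saturday of May 2001: May 5 2001.

Apr 7 2001, May 5 2001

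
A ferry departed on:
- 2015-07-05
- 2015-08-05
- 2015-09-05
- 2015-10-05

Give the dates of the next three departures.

2015-11-05, 2015-12-05, 2016-01-05

The day-of-month is always 5 (31, 31, 30 days between events).
So this recurs on the 5th of each month.
Next: November 2015 → 2015-11-05.
December 2015: 2015-12-05.
Next: January 2016 → 2016-01-05.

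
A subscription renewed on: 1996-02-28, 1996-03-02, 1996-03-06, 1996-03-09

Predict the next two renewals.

1996-03-13, 1996-03-16

Gaps: 3, 4, 3 days — not constant, but cyclic with period 2.
The events fall on every Wednesday and Saturday.
Next Wednesday: 1996-03-13.
Next Saturday: 1996-03-16.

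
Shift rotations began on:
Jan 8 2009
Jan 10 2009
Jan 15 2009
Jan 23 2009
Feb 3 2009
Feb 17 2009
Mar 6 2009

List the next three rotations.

The spacing grows by 3 each time: 2, 5, 8, 11, 14, 17 days.
Next gap: 20 days. Mar 6 2009 + 20 days = Mar 26 2009.
Next gap: 23 days. Mar 26 2009 + 23 days = Apr 18 2009.
Next gap: 26 days. Apr 18 2009 + 26 days = May 14 2009.

Mar 26 2009, Apr 18 2009, May 14 2009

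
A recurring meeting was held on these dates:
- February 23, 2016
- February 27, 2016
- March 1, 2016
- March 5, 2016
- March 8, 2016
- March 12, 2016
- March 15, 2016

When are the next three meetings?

The gap pattern 4, 3, 4, 3, 4, 3 repeats every 2 events.
These are the Tuesdays and Saturdays of each week.
The following Saturday is March 19, 2016.
The following Tuesday is March 22, 2016.
The following Saturday is March 26, 2016.

March 19, 2016; March 22, 2016; March 26, 2016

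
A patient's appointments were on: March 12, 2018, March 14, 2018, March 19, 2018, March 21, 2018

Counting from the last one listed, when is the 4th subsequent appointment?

The gap pattern 2, 5, 2 repeats every 2 events.
These are the Mondays and Wednesdays of each week.
The following Monday is March 26, 2018.
The following Wednesday is March 28, 2018.
The following Monday is April 2, 2018.
The following Wednesday is April 4, 2018.

April 4, 2018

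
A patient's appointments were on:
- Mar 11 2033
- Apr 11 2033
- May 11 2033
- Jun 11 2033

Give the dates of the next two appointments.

Jul 11 2033, Aug 11 2033

The day-of-month is always 11 (31, 30, 31 days between events).
So this recurs on the 11th of each month.
July 2033: Jul 11 2033.
August 2033: Aug 11 2033.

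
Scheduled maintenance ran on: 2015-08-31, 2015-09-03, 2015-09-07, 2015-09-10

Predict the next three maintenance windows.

Every event lands on a Monday or Thursday (gaps cycle 3, 4, 3).
So the schedule is: every Monday and Thursday.
The following Monday is 2015-09-14.
Next Thursday: 2015-09-17.
Next Monday: 2015-09-21.

2015-09-14, 2015-09-17, 2015-09-21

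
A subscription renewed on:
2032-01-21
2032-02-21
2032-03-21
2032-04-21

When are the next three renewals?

The day-of-month is always 21 (31, 29, 31 days between events).
So this recurs on the 21st of each month.
May 2032: 2032-05-21.
June 2032: 2032-06-21.
July 2032: 2032-07-21.

2032-05-21, 2032-06-21, 2032-07-21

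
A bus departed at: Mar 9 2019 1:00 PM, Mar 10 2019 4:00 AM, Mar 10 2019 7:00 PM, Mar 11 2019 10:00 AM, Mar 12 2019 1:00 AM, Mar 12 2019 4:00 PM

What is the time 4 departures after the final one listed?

Mar 15 2019 4:00 AM

Gaps: 15, 15, 15, 15, 15 hours — each event is 15 hours after the previous one.
Mar 12 2019 4:00 PM + 15 h = Mar 13 2019 7:00 AM.
Mar 13 2019 7:00 AM + 15 h = Mar 13 2019 10:00 PM.
Mar 13 2019 10:00 PM + 15 h = Mar 14 2019 1:00 PM.
Mar 14 2019 1:00 PM + 15 h = Mar 15 2019 4:00 AM.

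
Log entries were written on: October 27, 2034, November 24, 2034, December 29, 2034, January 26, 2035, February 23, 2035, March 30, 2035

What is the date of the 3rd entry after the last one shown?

These are Fridays with 28, 35, 28, 28, 35-day gaps.
Each is the final Friday of its month — December 29, 2034 is past the 28th, so '4th Friday' doesn't fit.
April 2035 ends with Friday April 27, 2035.
Last Friday of May 2035: May 25, 2035.
Last Friday of June 2035: June 29, 2035.

June 29, 2035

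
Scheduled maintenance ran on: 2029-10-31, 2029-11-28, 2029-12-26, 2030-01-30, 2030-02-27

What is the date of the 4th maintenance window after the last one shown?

2030-06-26

Every date is a Wednesday; gaps 28, 28, 35, 28 days.
Each is the last Wednesday of its month (at least one falls on the 29th or later, ruling out '4th Wednesday').
March 2030 ends with Wednesday 2030-03-27.
April 2030 ends with Wednesday 2030-04-24.
May 2030 ends with Wednesday 2030-05-29.
June 2030 ends with Wednesday 2030-06-26.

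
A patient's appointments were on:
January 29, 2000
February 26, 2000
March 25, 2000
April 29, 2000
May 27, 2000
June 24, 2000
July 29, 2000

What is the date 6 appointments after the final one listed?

January 27, 2001

All Saturdays; the gaps (28, 28, 35, 28, 28, 35) vary with month length.
This is the last Saturday of each month.
Last Saturday of August 2000: August 26, 2000.
September 2000 ends with Saturday September 30, 2000.
October 2000 ends with Saturday October 28, 2000.
Last Saturday of November 2000: November 25, 2000.
December 2000 ends with Saturday December 30, 2000.
Last Saturday of January 2001: January 27, 2001.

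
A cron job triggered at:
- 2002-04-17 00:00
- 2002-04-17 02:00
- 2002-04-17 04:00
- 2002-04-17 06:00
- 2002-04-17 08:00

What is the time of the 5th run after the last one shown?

The interval is a steady 2 hours (2, 2, 2, 2).
2002-04-17 08:00 + 2 h = 2002-04-17 10:00.
2002-04-17 10:00 + 2 h = 2002-04-17 12:00.
2002-04-17 12:00 + 2 h = 2002-04-17 14:00.
2002-04-17 14:00 + 2 h = 2002-04-17 16:00.
2002-04-17 16:00 + 2 h = 2002-04-17 18:00.

2002-04-17 18:00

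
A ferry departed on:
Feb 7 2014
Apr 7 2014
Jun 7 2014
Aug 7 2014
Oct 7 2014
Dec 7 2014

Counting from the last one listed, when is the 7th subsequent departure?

Each date is the 7th; the gaps (59, 61, 61, 61, 61) track the month lengths.
The rule is the 7th of every 2 months.
February 2015: Feb 7 2015.
April 2015: Apr 7 2015.
June 2015: Jun 7 2015.
August 2015: Aug 7 2015.
October 2015: Oct 7 2015.
December 2015: Dec 7 2015.
February 2016: Feb 7 2016.

Feb 7 2016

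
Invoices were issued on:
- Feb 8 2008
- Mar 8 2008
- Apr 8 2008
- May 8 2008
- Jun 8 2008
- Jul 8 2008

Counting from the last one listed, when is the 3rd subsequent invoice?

Oct 8 2008

The day-of-month is always 8 (29, 31, 30, 31, 30 days between events).
So this recurs on the 8th of each month.
Next: August 2008 → Aug 8 2008.
Next: September 2008 → Sep 8 2008.
October 2008: Oct 8 2008.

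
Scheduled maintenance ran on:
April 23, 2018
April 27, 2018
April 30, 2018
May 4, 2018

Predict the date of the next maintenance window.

Gaps: 4, 3, 4 days — not constant, but cyclic with period 2.
The events fall on every Monday and Friday.
The following Monday is May 7, 2018.

May 7, 2018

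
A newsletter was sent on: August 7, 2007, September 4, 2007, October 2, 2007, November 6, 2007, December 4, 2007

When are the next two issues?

These are Tuesdays at 28- or 35-day spacing (28, 28, 35, 28).
The pattern: 1st Tuesday of the month.
1st Tuesday of January 2008: January 1, 2008.
1st Tuesday of February 2008: February 5, 2008.

January 1, 2008; February 5, 2008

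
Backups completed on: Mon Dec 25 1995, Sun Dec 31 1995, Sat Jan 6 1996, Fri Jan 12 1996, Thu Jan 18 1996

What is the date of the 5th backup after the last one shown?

Gaps between consecutive events: 6, 6, 6, 6 days — a constant 6-day interval.
Thu Jan 18 1996 + 6 days = Wed Jan 24 1996.
Wed Jan 24 1996 + 6 days = Tue Jan 30 1996.
Tue Jan 30 1996 + 6 days = Mon Feb 5 1996.
Mon Feb 5 1996 + 6 days = Sun Feb 11 1996.
Sun Feb 11 1996 + 6 days = Sat Feb 17 1996.

Sat Feb 17 1996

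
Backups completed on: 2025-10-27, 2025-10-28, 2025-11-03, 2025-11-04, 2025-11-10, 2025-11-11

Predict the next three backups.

The gap pattern 1, 6, 1, 6, 1 repeats every 2 events.
These are the Mondays and Tuesdays of each week.
The following Monday is 2025-11-17.
The following Tuesday is 2025-11-18.
The following Monday is 2025-11-24.

2025-11-17, 2025-11-18, 2025-11-24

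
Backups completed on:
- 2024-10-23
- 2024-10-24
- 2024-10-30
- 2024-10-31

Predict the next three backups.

Gaps: 1, 6, 1 days — not constant, but cyclic with period 2.
The events fall on every Wednesday and Thursday.
The following Wednesday is 2024-11-06.
The following Thursday is 2024-11-07.
Next Wednesday: 2024-11-13.

2024-11-06, 2024-11-07, 2024-11-13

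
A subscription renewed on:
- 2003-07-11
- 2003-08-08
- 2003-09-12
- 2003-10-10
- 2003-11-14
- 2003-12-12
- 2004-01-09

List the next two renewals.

All dates are Fridays, 28, 35, 28, 35, 28, 28 days apart.
Specifically, the 2nd Friday of each month.
February 2004 — 2nd Friday is 2004-02-13.
2nd Friday of March 2004: 2004-03-12.

2004-02-13, 2004-03-12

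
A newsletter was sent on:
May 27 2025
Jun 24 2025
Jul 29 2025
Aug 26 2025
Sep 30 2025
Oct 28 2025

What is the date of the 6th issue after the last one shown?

Apr 28 2026

Every date is a Tuesday; gaps 28, 35, 28, 35, 28 days.
Each is the last Tuesday of its month (at least one falls on the 29th or later, ruling out '4th Tuesday').
Last Tuesday of November 2025: Nov 25 2025.
December 2025 ends with Tuesday Dec 30 2025.
Last Tuesday of January 2026: Jan 27 2026.
February 2026 ends with Tuesday Feb 24 2026.
March 2026 ends with Tuesday Mar 31 2026.
April 2026 ends with Tuesday Apr 28 2026.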